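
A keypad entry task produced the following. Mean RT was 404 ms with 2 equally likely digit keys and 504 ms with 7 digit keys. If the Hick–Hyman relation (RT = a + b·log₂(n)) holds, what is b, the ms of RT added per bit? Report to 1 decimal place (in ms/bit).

The slope on a log₂ axis is (504 − 404) / (2.8074 − 1) = 55.329 ms/bit.

55.3 ms/bit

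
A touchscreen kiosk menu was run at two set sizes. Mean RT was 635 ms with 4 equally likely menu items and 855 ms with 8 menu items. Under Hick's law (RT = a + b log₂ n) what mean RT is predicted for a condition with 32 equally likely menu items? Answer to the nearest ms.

Fit slope and intercept:
  b = (855 − 635) / (log₂ 8 − log₂ 4) = 220 / (3 − 2) = 220 ms/bit
  a = 635 − 220 × 2 = 195 ms
Then RT(32) = 195 + 220 × log₂ 32 = 195 + 220 × 5 ≈ 1295.000 ms.

1295 ms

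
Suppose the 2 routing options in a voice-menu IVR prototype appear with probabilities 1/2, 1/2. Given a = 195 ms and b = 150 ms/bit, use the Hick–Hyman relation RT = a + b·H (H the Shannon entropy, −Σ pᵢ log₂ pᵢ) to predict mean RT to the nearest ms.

345 ms

H = −Σ pᵢ log₂ pᵢ = 0.5·1 + 0.5·1 = 1.000 bits.
RT = 195 + 150 × 1.000 = 345.00 ms.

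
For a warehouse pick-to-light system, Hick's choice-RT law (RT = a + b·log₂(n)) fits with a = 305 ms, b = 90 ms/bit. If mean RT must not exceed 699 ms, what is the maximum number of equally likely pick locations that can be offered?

20

Information budget: (699 − 305)/90 = 4.3778 bits, so n ≤ 2^4.3778 = 20.789 → at most 20.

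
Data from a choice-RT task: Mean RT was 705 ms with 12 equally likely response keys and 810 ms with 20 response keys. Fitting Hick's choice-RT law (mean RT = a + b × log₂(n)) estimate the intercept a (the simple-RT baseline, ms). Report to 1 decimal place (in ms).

194.2 ms

b = (RT₂ − RT₁)/(log₂ n₂ − log₂ n₁) = (810 − 705)/(4.3219 − 3.5850) = 142.476 ms/bit.
Intercept: a = 705 − 142.476·log₂(12) = 194.228 ms.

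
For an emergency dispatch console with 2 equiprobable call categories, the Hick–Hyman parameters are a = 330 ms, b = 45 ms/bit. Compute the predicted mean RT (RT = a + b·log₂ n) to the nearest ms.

log₂(2) = 1 bits, so RT = 330 + 45 × 1 ≈ 375.000 ms.

375 ms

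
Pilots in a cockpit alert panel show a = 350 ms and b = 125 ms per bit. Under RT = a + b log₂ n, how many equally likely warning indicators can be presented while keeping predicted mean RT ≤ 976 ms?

125·log₂ n ≤ 976 − 350 = 626, giving log₂ n ≤ 5.0080 and n ≤ 32.178. The largest whole number is 32.

32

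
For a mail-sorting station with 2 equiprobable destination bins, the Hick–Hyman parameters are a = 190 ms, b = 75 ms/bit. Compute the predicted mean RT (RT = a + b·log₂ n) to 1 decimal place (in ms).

265.0 ms

log₂(2) = 1 bits, so RT = 190 + 75 × 1 ≈ 265.000 ms.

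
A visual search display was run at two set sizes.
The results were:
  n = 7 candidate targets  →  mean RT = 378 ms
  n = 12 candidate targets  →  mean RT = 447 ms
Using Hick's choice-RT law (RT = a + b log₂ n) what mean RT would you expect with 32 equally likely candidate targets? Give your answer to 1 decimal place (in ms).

Solve the two-equation system in a and b:
  b = (447 − 378) / (log₂ 12 − log₂ 7) = 69 / (3.5850 − 2.8074) = 88.734 ms/bit
  a = 378 − 88.734 × 2.8074 = 128.893 ms
Then RT(32) = 128.893 + 88.734 × log₂ 32 = 128.893 + 88.734 × 5 ≈ 572.562 ms.

572.6 ms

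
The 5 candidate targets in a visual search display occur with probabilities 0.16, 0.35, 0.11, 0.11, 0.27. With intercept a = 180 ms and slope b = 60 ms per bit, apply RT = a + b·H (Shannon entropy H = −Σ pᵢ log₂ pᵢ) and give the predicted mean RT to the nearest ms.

Entropy contributions −pᵢ log₂ pᵢ: 0.4230, 0.5301, 0.3503, 0.3503, 0.5100; sum H = 2.1637 bits.
RT = a + bH = 180 + 60·2.1637 = 309.82 ms.

310 ms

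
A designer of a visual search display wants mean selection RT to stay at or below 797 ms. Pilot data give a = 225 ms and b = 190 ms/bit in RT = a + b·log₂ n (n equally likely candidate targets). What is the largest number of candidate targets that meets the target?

8

Information budget: (797 − 225)/190 = 3.0105 bits, so n ≤ 2^3.0105 = 8.059 → at most 8.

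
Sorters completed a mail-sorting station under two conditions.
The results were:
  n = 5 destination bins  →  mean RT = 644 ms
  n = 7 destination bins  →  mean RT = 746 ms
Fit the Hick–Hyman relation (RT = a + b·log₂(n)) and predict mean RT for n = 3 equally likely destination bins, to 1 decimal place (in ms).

With log₂ n on the abscissa the relation is linear; from the two conditions:
  b = (746 − 644) / (log₂ 7 − log₂ 5) = 102 / (2.8074 − 2.3219) = 210.124 ms/bit
  a = 644 − 210.124 × 2.3219 = 156.106 ms
Then RT(3) = 156.106 + 210.124 × log₂ 3 = 156.106 + 210.124 × 1.5850 ≈ 489.146 ms.

489.1 ms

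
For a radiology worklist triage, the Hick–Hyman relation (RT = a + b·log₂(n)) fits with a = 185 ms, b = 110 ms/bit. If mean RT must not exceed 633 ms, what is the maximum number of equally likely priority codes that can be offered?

16

Information budget: (633 − 185)/110 = 4.0727 bits, so n ≤ 2^4.0727 = 16.827 → at most 16.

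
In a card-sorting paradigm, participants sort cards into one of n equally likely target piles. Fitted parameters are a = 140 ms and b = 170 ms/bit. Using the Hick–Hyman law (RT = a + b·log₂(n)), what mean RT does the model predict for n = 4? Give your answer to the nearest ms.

480 ms

log₂(4) = 2 bits, so RT = 140 + 170 × 2 ≈ 480.000 ms.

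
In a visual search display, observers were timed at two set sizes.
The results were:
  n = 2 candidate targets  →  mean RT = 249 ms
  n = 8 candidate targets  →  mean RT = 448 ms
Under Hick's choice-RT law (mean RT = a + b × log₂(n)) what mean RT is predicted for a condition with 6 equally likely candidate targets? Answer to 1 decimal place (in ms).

Solve the two-equation system in a and b:
  b = (448 − 249) / (log₂ 8 − log₂ 2) = 199 / (3 − 1) = 99.500 ms/bit
  a = 249 − 99.500 × 1 = 149.500 ms
Then RT(6) = 149.500 + 99.500 × log₂ 6 = 149.500 + 99.500 × 2.5850 ≈ 406.704 ms.

406.7 ms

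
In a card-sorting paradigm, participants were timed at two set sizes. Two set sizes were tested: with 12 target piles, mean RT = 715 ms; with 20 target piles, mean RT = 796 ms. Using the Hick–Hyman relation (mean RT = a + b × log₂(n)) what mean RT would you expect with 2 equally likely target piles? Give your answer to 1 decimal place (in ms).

430.9 ms

With log₂ n on the abscissa the relation is linear; from the two conditions:
  b = (796 − 715) / (log₂ 20 − log₂ 12) = 81 / (4.3219 − 3.5850) = 109.910 ms/bit
  a = 715 − 109.910 × 3.5850 = 320.976 ms
Then RT(2) = 320.976 + 109.910 × log₂ 2 = 320.976 + 109.910 × 1 ≈ 430.886 ms.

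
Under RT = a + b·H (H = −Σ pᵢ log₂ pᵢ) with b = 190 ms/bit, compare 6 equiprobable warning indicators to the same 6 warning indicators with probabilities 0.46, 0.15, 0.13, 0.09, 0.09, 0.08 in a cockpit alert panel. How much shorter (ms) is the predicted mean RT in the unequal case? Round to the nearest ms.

Equiprobable entropy H₀ = log₂ 6 = 2.5850 bits.
Skewed entropy H = −Σ pᵢ log₂ pᵢ = 2.2253 bits.
ΔRT = b·(H₀ − H) = 190 × 0.3596 = 68.33 ms.

68 ms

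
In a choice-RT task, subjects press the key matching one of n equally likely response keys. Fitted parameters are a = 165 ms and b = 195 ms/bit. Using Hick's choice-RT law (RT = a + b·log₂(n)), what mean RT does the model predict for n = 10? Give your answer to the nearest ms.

log₂(10) = 3.3219 bits, so RT = 165 + 195 × 3.3219 ≈ 812.776 ms.

813 ms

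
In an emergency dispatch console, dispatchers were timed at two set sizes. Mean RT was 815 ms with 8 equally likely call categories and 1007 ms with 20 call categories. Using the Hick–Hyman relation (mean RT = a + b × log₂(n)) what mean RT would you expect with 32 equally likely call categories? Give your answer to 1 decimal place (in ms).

1105.5 ms

RT is linear in log₂ n, so two points fix the line:
  b = (1007 − 815) / (log₂ 20 − log₂ 8) = 192 / (4.3219 − 3) = 145.242 ms/bit
  a = 815 − 145.242 × 3 = 379.273 ms
Then RT(32) = 379.273 + 145.242 × log₂ 32 = 379.273 + 145.242 × 5 ≈ 1105.485 ms.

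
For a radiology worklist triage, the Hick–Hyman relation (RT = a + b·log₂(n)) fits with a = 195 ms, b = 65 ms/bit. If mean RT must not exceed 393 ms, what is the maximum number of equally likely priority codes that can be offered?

8

Information budget: (393 − 195)/65 = 3.0462 bits, so n ≤ 2^3.0462 = 8.260 → at most 8.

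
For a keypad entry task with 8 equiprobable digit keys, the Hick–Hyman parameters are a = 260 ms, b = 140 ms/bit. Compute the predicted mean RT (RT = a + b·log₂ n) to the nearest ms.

log₂(8) = 3 bits, so RT = 260 + 140 × 3 ≈ 680.000 ms.

680 ms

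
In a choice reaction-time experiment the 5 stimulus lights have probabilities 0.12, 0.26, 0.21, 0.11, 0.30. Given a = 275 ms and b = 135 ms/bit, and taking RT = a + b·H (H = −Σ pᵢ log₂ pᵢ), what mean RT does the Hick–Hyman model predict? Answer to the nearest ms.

Entropy contributions −pᵢ log₂ pᵢ: 0.3671, 0.5053, 0.4728, 0.3503, 0.5211; sum H = 2.2166 bits.
RT = a + bH = 275 + 135·2.2166 = 574.23 ms.

574 ms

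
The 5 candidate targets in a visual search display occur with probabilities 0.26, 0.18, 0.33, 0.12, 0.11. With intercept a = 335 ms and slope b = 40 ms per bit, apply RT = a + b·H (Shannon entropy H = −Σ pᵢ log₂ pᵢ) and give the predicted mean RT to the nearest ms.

423 ms

H = 0.26·log₂(1/0.26) + 0.18·log₂(1/0.18) + 0.33·log₂(1/0.33) + 0.12·log₂(1/0.12) + 0.11·log₂(1/0.11) = 2.1958 bits.
RT = 335 + 40 × 2.1958 = 422.83 ms.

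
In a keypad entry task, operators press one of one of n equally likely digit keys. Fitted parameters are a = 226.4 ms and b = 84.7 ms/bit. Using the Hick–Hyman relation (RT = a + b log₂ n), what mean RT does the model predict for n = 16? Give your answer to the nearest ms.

565 ms

log₂(16) = 4 bits, so RT = 226.4 + 84.7 × 4 ≈ 565.200 ms.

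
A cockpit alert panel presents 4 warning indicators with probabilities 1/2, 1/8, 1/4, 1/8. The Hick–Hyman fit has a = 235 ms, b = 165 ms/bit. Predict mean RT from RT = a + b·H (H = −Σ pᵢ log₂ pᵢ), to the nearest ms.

H = −Σ pᵢ log₂ pᵢ = 0.5·1 + 0.125·3 + 0.25·2 + 0.125·3 = 1.750 bits.
RT = 235 + 165 × 1.750 = 523.75 ms.

524 ms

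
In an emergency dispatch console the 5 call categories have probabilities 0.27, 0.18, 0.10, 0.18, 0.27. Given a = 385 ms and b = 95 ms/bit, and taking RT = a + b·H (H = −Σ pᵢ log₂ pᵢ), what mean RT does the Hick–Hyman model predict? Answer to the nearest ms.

Entropy contributions −pᵢ log₂ pᵢ: 0.5100, 0.4453, 0.3322, 0.4453, 0.5100; sum H = 2.2429 bits.
RT = a + bH = 385 + 95·2.2429 = 598.07 ms.

598 ms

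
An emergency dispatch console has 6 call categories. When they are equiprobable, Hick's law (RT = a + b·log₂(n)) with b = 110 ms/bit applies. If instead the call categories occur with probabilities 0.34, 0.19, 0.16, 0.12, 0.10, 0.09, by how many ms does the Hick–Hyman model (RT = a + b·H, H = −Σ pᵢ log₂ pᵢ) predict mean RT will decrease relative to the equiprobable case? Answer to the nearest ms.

The RT saving is b·ΔH. Equiprobable H₀ = log₂(6) = 2.5850 bits; with the given probabilities H = 2.4193 bits.
b·(H₀ − H) = 110 × (2.5850 − 2.4193) = 18.22 ms.

18 ms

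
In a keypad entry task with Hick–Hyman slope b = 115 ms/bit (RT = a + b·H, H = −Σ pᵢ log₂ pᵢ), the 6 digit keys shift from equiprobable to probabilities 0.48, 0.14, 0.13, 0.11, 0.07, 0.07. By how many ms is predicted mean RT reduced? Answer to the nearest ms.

Equiprobable entropy H₀ = log₂ 6 = 2.5850 bits.
Skewed entropy H = −Σ pᵢ log₂ pᵢ = 2.1754 bits.
ΔRT = b·(H₀ − H) = 115 × 0.4095 = 47.10 ms.

47 ms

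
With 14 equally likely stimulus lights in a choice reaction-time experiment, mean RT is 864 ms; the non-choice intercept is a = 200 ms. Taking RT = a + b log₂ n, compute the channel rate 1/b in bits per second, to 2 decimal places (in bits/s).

5.73 bits/s

Choice component = 864 − 200 = 664 ms over log₂(14) = 3.8074 bits.
b = 664 / 3.8074 = 174.399 ms/bit, so 1/b = 5.734 bits/s.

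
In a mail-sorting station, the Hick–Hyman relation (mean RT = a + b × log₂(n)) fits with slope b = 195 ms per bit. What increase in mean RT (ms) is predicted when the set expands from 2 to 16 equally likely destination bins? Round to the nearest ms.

Only the slope matters, since a is common to both: ΔRT = b·log₂(n₂/n₁).
log₂(16) − log₂(2) = log₂(16/2) = log₂(8) = 3.
ΔRT = 195 × 3.0000 = 585.000 ms.

585 ms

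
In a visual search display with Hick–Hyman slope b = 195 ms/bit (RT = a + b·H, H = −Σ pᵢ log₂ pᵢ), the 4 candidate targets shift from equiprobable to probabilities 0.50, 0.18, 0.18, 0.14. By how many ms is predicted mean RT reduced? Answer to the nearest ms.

41 ms

The RT saving is b·ΔH. Equiprobable H₀ = log₂(4) = 2.0000 bits; with the given probabilities H = 1.7877 bits.
b·(H₀ − H) = 195 × (2.0000 − 1.7877) = 41.39 ms.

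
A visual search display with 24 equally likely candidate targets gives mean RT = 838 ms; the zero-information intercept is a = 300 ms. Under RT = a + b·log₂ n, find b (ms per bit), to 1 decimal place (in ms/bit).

117.3 ms/bit

b = (838 − 300) / log₂(24) = 538 / 4.5850 = 117.340 ms/bit.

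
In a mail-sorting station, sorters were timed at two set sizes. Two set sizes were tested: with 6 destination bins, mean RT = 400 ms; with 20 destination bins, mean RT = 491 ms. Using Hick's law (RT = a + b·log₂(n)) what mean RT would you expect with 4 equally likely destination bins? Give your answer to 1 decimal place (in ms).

Solve the two-equation system in a and b:
  b = (491 − 400) / (log₂ 20 − log₂ 6) = 91 / (4.3219 − 2.5850) = 52.390 ms/bit
  a = 400 − 52.390 × 2.5850 = 264.573 ms
Then RT(4) = 264.573 + 52.390 × log₂ 4 = 264.573 + 52.390 × 2 ≈ 369.354 ms.

369.4 ms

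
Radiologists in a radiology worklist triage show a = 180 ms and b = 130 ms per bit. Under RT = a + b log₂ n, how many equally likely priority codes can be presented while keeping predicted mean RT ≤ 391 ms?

3

Set 180 + 130·log₂ n ≤ 391 → log₂ n ≤ (391 − 180)/130 = 1.6231.
So n ≤ 2^1.6231 = 3.080; the largest integer n is 3.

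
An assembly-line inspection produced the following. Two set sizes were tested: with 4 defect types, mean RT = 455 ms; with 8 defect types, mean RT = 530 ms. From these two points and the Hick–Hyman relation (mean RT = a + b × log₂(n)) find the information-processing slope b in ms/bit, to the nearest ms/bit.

The slope on a log₂ axis is (530 − 455) / (3 − 2) = 75 ms/bit.

75 ms/bit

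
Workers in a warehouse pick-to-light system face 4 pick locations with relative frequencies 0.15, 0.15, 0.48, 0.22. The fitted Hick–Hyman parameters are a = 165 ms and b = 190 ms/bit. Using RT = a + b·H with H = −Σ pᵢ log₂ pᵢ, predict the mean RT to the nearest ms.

509 ms

Entropy contributions −pᵢ log₂ pᵢ: 0.4105, 0.4105, 0.5083, 0.4806; sum H = 1.8099 bits.
RT = a + bH = 165 + 190·1.8099 = 508.89 ms.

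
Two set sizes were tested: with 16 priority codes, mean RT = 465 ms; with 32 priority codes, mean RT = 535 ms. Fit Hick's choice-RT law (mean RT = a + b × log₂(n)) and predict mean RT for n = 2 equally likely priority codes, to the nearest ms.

255 ms

Solve the two-equation system in a and b:
  b = (535 − 465) / (log₂ 32 − log₂ 16) = 70 / (5 − 4) = 70 ms/bit
  a = 465 − 70 × 4 = 185 ms
Then RT(2) = 185 + 70 × log₂ 2 = 185 + 70 × 1 ≈ 255.000 ms.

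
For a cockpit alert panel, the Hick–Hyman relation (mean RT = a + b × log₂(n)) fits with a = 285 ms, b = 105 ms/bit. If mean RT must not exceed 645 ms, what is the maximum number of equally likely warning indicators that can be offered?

Set 285 + 105·log₂ n ≤ 645 → log₂ n ≤ (645 − 285)/105 = 3.4286.
So n ≤ 2^3.4286 = 10.767; the largest integer n is 10.

10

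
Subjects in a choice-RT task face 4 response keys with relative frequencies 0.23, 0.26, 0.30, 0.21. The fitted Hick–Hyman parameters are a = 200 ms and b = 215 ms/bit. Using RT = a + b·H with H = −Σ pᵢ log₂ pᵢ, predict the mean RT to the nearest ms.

627 ms

Entropy contributions −pᵢ log₂ pᵢ: 0.4877, 0.5053, 0.5211, 0.4728; sum H = 1.9869 bits.
RT = a + bH = 200 + 215·1.9869 = 627.18 ms.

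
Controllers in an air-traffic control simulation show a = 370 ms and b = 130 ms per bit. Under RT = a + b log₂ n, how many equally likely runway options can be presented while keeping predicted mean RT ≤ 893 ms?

16

Information budget: (893 − 370)/130 = 4.0231 bits, so n ≤ 2^4.0231 = 16.258 → at most 16.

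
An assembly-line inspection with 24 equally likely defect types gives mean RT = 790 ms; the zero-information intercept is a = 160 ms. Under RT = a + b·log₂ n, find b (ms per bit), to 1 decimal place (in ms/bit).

24 alternatives carry log₂ 24 = 4.5850 bits; the choice cost is 790 − 160 = 630 ms, so b = 630/4.5850 = 137.406 ms/bit.

137.4 ms/bit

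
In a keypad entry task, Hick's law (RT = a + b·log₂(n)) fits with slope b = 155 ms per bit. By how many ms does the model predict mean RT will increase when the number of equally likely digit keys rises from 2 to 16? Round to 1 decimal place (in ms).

465.0 ms

Only the slope matters, since a is common to both: ΔRT = b·log₂(n₂/n₁).
log₂(16) − log₂(2) = log₂(16/2) = log₂(8) = 3.
ΔRT = 155 × 3.0000 = 465.000 ms.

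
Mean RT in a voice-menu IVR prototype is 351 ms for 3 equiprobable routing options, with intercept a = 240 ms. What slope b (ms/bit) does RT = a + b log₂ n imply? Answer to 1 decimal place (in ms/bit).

3 alternatives carry log₂ 3 = 1.5850 bits; the choice cost is 351 − 240 = 111 ms, so b = 111/1.5850 = 70.033 ms/bit.

70.0 ms/bit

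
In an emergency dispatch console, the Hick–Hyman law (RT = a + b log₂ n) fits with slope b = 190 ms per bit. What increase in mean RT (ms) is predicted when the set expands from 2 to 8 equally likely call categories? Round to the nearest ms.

The intercept a cancels: ΔRT = b·(log₂ n₂ − log₂ n₁) = b·log₂(n₂/n₁).
log₂(8) − log₂(2) = log₂(8/2) = log₂(4) = 2.
ΔRT = 190 × 2.0000 = 380.000 ms.

380 ms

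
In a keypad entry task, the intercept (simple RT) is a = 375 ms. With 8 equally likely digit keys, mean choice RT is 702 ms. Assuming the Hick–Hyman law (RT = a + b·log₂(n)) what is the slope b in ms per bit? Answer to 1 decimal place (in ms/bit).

log₂(8) = 3 bits.
b = (RT − a)/log₂ n = (702 − 375) / 3 = 109.000 ms/bit.

109.0 ms/bit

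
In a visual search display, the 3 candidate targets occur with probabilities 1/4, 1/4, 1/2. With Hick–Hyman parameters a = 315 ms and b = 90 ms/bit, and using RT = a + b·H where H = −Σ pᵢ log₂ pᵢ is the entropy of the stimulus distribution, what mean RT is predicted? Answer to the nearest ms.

H = −Σ pᵢ log₂ pᵢ = 0.25·2 + 0.25·2 + 0.5·1 = 1.500 bits.
RT = 315 + 90 × 1.500 = 450.00 ms.

450 ms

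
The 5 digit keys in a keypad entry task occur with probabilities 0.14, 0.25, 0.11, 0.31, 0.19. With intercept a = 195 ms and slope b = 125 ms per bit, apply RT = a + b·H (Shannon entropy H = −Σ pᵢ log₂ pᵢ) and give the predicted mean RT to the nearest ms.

473 ms

Entropy contributions −pᵢ log₂ pᵢ: 0.3971, 0.5000, 0.3503, 0.5238, 0.4552; sum H = 2.2264 bits.
RT = a + bH = 195 + 125·2.2264 = 473.30 ms.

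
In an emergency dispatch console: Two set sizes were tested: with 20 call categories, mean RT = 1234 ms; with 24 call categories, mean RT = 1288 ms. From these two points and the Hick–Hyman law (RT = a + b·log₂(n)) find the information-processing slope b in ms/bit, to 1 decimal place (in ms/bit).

Slope: b = (1288 − 1234) / (log₂ 24 − log₂ 20) = 54/0.2630 = 205.296 ms/bit.

205.3 ms/bit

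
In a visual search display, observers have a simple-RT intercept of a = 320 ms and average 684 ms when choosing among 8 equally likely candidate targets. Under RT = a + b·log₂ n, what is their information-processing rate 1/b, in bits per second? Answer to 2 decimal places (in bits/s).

Choice component = 684 − 320 = 364 ms over log₂(8) = 3 bits.
b = 364 / 3 = 121.333 ms/bit, so 1/b = 8.242 bits/s.

8.24 bits/s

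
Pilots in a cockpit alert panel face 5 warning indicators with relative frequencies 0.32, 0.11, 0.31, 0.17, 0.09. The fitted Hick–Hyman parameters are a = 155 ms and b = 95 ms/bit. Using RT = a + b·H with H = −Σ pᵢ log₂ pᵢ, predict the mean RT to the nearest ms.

Entropy contributions −pᵢ log₂ pᵢ: 0.5260, 0.3503, 0.5238, 0.4346, 0.3127; sum H = 2.1474 bits.
RT = a + bH = 155 + 95·2.1474 = 359.00 ms.

359 ms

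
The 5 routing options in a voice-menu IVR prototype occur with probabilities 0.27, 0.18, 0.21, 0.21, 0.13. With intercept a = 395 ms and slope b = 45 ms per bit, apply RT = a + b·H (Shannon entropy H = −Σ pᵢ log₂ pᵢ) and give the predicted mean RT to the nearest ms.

498 ms

Entropy contributions −pᵢ log₂ pᵢ: 0.5100, 0.4453, 0.4728, 0.4728, 0.3826; sum H = 2.2836 bits.
RT = a + bH = 395 + 45·2.2836 = 497.76 ms.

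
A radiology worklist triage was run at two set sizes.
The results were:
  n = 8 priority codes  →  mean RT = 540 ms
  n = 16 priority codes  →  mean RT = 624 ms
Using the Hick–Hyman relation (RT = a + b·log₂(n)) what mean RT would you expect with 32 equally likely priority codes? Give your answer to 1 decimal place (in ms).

With log₂ n on the abscissa the relation is linear; from the two conditions:
  b = (624 − 540) / (log₂ 16 − log₂ 8) = 84 / (4 − 3) = 84.000 ms/bit
  a = 540 − 84.000 × 3 = 288.000 ms
Then RT(32) = 288.000 + 84.000 × log₂ 32 = 288.000 + 84.000 × 5 ≈ 708.000 ms.

708.0 ms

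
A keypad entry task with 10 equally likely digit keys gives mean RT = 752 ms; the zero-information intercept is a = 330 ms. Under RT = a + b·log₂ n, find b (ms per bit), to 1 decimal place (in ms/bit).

log₂(10) = 3.3219 bits.
b = (RT − a)/log₂ n = (752 − 330) / 3.3219 = 127.035 ms/bit.

127.0 ms/bit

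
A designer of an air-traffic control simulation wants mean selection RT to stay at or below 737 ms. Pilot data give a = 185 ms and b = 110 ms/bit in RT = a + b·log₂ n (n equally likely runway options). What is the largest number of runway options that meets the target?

Set 185 + 110·log₂ n ≤ 737 → log₂ n ≤ (737 − 185)/110 = 5.0182.
So n ≤ 2^5.0182 = 32.406; the largest integer n is 32.

32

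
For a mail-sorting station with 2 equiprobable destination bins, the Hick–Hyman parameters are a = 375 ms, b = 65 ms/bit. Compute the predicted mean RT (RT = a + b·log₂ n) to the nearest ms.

440 ms

log₂(2) = 1 bits, so RT = 375 + 65 × 1 ≈ 440.000 ms.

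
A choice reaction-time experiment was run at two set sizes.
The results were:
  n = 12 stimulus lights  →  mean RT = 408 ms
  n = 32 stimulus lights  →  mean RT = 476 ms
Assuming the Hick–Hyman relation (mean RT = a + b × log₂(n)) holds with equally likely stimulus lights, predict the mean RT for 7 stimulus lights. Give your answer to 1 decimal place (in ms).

370.6 ms

Fit slope and intercept:
  b = (476 − 408) / (log₂ 32 − log₂ 12) = 68 / (5 − 3.5850) = 48.055 ms/bit
  a = 408 − 48.055 × 3.5850 = 235.724 ms
Then RT(7) = 235.724 + 48.055 × log₂ 7 = 235.724 + 48.055 × 2.8074 ≈ 370.632 ms.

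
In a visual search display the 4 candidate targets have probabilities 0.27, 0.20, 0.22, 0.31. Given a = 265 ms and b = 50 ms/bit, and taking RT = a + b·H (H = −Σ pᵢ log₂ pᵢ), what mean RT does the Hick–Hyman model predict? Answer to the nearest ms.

Entropy contributions −pᵢ log₂ pᵢ: 0.5100, 0.4644, 0.4806, 0.5238; sum H = 1.9788 bits.
RT = a + bH = 265 + 50·1.9788 = 363.94 ms.

364 ms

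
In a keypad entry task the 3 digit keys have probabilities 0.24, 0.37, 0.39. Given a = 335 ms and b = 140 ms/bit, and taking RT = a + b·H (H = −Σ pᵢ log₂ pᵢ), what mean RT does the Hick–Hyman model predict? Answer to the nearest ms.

553 ms

H = 0.24·log₂(1/0.24) + 0.37·log₂(1/0.37) + 0.39·log₂(1/0.39) = 1.5547 bits.
RT = 335 + 140 × 1.5547 = 552.65 ms.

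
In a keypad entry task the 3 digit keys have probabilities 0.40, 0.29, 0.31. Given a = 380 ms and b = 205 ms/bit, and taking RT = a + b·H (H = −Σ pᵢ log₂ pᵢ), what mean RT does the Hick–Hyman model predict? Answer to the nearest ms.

Entropy contributions −pᵢ log₂ pᵢ: 0.5288, 0.5179, 0.5238; sum H = 1.5705 bits.
RT = a + bH = 380 + 205·1.5705 = 701.95 ms.

702 ms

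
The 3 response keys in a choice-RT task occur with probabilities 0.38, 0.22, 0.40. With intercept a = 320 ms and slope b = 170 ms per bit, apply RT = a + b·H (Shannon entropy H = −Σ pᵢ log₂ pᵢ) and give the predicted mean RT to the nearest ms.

582 ms

Entropy contributions −pᵢ log₂ pᵢ: 0.5305, 0.4806, 0.5288; sum H = 1.5398 bits.
RT = a + bH = 320 + 170·1.5398 = 581.77 ms.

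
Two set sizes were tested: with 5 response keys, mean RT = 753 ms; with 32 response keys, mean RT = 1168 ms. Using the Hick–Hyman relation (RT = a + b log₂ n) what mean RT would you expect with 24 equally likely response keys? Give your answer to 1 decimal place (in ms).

1103.7 ms

Fit slope and intercept:
  b = (1168 − 753) / (log₂ 32 − log₂ 5) = 415 / (5 − 2.3219) = 154.962 ms/bit
  a = 753 − 154.962 × 2.3219 = 393.189 ms
Then RT(24) = 393.189 + 154.962 × log₂ 24 = 393.189 + 154.962 × 4.5850 ≈ 1103.685 ms.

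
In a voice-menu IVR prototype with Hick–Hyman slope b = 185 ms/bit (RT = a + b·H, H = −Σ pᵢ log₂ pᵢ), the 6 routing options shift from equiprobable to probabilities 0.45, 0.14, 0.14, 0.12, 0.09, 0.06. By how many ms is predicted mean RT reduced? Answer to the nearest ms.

65 ms

The RT saving is b·ΔH. Equiprobable H₀ = log₂(6) = 2.5850 bits; with the given probabilities H = 2.2359 bits.
b·(H₀ − H) = 185 × (2.5850 − 2.2359) = 64.58 ms.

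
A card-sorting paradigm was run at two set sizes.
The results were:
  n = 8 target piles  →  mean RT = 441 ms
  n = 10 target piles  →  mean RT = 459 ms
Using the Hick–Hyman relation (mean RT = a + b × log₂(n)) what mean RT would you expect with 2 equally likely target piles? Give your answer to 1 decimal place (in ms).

Solve the two-equation system in a and b:
  b = (459 − 441) / (log₂ 10 − log₂ 8) = 18 / (3.3219 − 3) = 55.913 ms/bit
  a = 441 − 55.913 × 3 = 273.261 ms
Then RT(2) = 273.261 + 55.913 × log₂ 2 = 273.261 + 55.913 × 1 ≈ 329.174 ms.

329.2 ms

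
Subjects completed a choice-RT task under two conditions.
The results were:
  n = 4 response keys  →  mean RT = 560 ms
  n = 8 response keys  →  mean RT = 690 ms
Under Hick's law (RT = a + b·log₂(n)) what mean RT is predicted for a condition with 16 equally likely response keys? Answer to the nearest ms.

820 ms

Solve the two-equation system in a and b:
  b = (690 − 560) / (log₂ 8 − log₂ 4) = 130 / (3 − 2) = 130 ms/bit
  a = 560 − 130 × 2 = 300 ms
Then RT(16) = 300 + 130 × log₂ 16 = 300 + 130 × 4 ≈ 820.000 ms.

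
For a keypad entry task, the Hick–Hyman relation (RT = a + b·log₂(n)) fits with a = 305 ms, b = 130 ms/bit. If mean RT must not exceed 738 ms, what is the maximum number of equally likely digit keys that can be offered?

Information budget: (738 − 305)/130 = 3.3308 bits, so n ≤ 2^3.3308 = 10.061 → at most 10.

10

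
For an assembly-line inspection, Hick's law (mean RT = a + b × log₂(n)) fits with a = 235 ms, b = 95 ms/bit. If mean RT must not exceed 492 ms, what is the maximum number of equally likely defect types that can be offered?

6

95·log₂ n ≤ 492 − 235 = 257, giving log₂ n ≤ 2.7053 and n ≤ 6.522. The largest whole number is 6.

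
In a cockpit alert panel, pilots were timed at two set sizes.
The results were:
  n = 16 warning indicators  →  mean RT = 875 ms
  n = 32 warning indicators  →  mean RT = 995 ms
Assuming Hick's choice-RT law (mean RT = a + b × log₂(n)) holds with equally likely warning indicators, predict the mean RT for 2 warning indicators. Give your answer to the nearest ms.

515 ms

Fit slope and intercept:
  b = (995 − 875) / (log₂ 32 − log₂ 16) = 120 / (5 − 4) = 120 ms/bit
  a = 875 − 120 × 4 = 395 ms
Then RT(2) = 395 + 120 × log₂ 2 = 395 + 120 × 1 ≈ 515.000 ms.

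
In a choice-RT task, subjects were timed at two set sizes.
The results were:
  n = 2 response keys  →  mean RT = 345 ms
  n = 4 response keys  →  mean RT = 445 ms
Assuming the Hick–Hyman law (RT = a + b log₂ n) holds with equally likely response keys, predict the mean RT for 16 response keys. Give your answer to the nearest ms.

Fit slope and intercept:
  b = (445 − 345) / (log₂ 4 − log₂ 2) = 100 / (2 − 1) = 100 ms/bit
  a = 345 − 100 × 1 = 245 ms
Then RT(16) = 245 + 100 × log₂ 16 = 245 + 100 × 4 ≈ 645.000 ms.

645 ms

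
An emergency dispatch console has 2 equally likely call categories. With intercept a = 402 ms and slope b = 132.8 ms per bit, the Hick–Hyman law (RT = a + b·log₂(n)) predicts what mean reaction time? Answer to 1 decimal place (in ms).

534.8 ms

log₂(2) = 1 bits, so RT = 402 + 132.8 × 1 ≈ 534.800 ms.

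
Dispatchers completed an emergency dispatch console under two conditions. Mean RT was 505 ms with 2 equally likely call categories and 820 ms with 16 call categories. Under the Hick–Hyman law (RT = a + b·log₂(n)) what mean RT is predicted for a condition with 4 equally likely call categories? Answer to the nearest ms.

Solve the two-equation system in a and b:
  b = (820 − 505) / (log₂ 16 − log₂ 2) = 315 / (4 − 1) = 105 ms/bit
  a = 505 − 105 × 1 = 400 ms
Then RT(4) = 400 + 105 × log₂ 4 = 400 + 105 × 2 ≈ 610.000 ms.

610 ms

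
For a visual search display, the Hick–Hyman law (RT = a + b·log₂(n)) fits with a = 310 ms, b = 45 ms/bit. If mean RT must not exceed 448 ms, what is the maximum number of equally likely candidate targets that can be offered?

8

Set 310 + 45·log₂ n ≤ 448 → log₂ n ≤ (448 − 310)/45 = 3.0667.
So n ≤ 2^3.0667 = 8.378; the largest integer n is 8.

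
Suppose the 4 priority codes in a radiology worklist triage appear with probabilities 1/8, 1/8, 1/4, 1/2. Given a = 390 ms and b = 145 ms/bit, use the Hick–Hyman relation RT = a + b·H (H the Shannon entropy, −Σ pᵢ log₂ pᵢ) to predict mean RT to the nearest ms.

644 ms

H = −Σ pᵢ log₂ pᵢ = 0.125·3 + 0.125·3 + 0.25·2 + 0.5·1 = 1.750 bits.
RT = 390 + 145 × 1.750 = 643.75 ms.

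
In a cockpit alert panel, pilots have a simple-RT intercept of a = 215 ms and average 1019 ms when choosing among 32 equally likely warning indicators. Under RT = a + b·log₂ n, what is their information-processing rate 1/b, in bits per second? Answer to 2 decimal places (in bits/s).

6.22 bits/s

Choice component = 1019 − 215 = 804 ms over log₂(32) = 5 bits.
b = 804 / 5 = 160.800 ms/bit, so 1/b = 6.219 bits/s.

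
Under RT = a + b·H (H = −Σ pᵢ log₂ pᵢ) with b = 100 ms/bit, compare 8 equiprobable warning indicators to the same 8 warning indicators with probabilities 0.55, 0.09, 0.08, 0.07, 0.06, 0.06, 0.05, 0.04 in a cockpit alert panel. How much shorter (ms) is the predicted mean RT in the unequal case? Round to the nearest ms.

76 ms

The RT saving is b·ΔH. Equiprobable H₀ = log₂(8) = 3.0000 bits; with the given probabilities H = 2.2360 bits.
b·(H₀ − H) = 100 × (3.0000 − 2.2360) = 76.40 ms.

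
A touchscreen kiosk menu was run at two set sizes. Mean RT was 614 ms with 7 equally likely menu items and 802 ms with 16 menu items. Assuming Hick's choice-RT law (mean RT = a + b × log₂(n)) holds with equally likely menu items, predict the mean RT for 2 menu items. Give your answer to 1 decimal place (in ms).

With log₂ n on the abscissa the relation is linear; from the two conditions:
  b = (802 − 614) / (log₂ 16 − log₂ 7) = 188 / (4 − 2.8074) = 157.633 ms/bit
  a = 614 − 157.633 × 2.8074 = 171.469 ms
Then RT(2) = 171.469 + 157.633 × log₂ 2 = 171.469 + 157.633 × 1 ≈ 329.102 ms.

329.1 ms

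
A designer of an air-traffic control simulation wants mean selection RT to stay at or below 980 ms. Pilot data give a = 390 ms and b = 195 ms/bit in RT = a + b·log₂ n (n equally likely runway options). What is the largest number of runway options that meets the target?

8

195·log₂ n ≤ 980 − 390 = 590, giving log₂ n ≤ 3.0256 and n ≤ 8.143. The largest whole number is 8.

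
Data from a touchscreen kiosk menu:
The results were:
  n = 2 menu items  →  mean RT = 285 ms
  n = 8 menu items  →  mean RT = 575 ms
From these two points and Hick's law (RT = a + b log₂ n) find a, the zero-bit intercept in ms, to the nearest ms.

Slope: b = (575 − 285) / (log₂ 8 − log₂ 2) = 290/2.0000 = 145 ms/bit.
Intercept: a = 285 − 145·log₂(2) = 140.000 ms.

140 ms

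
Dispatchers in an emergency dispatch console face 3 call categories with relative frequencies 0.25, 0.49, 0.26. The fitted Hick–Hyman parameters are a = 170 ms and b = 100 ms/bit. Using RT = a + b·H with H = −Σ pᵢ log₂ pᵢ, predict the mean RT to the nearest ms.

321 ms

Entropy contributions −pᵢ log₂ pᵢ: 0.5000, 0.5043, 0.5053; sum H = 1.5096 bits.
RT = a + bH = 170 + 100·1.5096 = 320.96 ms.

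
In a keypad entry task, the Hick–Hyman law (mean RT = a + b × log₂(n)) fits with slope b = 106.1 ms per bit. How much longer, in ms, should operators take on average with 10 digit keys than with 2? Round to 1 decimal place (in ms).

246.4 ms

The intercept a cancels: ΔRT = b·(log₂ n₂ − log₂ n₁) = b·log₂(n₂/n₁).
log₂(10) − log₂(2) = 3.3219 − 1 = 2.3219.
ΔRT = 106.1 × 2.3219 = 246.357 ms.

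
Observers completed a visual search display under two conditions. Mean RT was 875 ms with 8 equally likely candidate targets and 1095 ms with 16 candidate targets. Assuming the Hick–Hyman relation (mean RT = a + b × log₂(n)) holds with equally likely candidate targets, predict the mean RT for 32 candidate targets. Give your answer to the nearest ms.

1315 ms

Fit slope and intercept:
  b = (1095 − 875) / (log₂ 16 − log₂ 8) = 220 / (4 − 3) = 220 ms/bit
  a = 875 − 220 × 3 = 215 ms
Then RT(32) = 215 + 220 × log₂ 32 = 215 + 220 × 5 ≈ 1315.000 ms.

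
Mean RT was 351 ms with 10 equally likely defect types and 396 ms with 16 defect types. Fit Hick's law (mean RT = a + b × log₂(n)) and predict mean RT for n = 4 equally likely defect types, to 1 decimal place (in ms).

Fit slope and intercept:
  b = (396 − 351) / (log₂ 16 − log₂ 10) = 45 / (4 − 3.3219) = 66.365 ms/bit
  a = 351 − 66.365 × 3.3219 = 130.541 ms
Then RT(4) = 130.541 + 66.365 × log₂ 4 = 130.541 + 66.365 × 2 ≈ 263.271 ms.

263.3 ms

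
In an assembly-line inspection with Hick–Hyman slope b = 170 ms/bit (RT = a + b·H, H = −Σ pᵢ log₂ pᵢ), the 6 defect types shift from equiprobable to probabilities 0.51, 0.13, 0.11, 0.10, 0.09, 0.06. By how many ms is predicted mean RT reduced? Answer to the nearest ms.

Equiprobable entropy H₀ = log₂ 6 = 2.5850 bits.
Skewed entropy H = −Σ pᵢ log₂ pᵢ = 2.1167 bits.
ΔRT = b·(H₀ − H) = 170 × 0.4682 = 79.60 ms.

80 ms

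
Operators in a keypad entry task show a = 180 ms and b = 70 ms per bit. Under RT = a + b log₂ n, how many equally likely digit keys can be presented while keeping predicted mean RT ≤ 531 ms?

70·log₂ n ≤ 531 − 180 = 351, giving log₂ n ≤ 5.0143 and n ≤ 32.318. The largest whole number is 32.

32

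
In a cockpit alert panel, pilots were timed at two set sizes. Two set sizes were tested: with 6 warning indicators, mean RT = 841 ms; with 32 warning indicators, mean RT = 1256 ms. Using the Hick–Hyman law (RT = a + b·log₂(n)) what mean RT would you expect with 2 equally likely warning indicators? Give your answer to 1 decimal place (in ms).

568.6 ms

Solve the two-equation system in a and b:
  b = (1256 − 841) / (log₂ 32 − log₂ 6) = 415 / (5 − 2.5850) = 171.840 ms/bit
  a = 841 − 171.840 × 2.5850 = 396.800 ms
Then RT(2) = 396.800 + 171.840 × log₂ 2 = 396.800 + 171.840 × 1 ≈ 568.640 ms.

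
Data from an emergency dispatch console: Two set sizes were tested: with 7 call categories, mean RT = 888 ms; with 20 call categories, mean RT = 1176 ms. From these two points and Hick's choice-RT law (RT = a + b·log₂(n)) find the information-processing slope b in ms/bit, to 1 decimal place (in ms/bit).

Slope: b = (1176 − 888) / (log₂ 20 − log₂ 7) = 288/1.5146 = 190.153 ms/bit.

190.2 ms/bit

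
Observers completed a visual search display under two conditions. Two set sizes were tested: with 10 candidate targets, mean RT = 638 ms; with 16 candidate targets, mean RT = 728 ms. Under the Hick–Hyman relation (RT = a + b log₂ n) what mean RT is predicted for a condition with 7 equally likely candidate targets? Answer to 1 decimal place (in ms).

RT is linear in log₂ n, so two points fix the line:
  b = (728 − 638) / (log₂ 16 − log₂ 10) = 90 / (4 − 3.3219) = 132.729 ms/bit
  a = 638 − 132.729 × 3.3219 = 197.083 ms
Then RT(7) = 197.083 + 132.729 × log₂ 7 = 197.083 + 132.729 × 2.8074 ≈ 569.701 ms.

569.7 ms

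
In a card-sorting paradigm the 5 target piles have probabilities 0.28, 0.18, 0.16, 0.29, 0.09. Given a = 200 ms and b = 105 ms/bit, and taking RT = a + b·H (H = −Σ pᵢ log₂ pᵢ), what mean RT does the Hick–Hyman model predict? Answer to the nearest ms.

H = 0.28·log₂(1/0.28) + 0.18·log₂(1/0.18) + 0.16·log₂(1/0.16) + 0.29·log₂(1/0.29) + 0.09·log₂(1/0.09) = 2.2131 bits.
RT = 200 + 105 × 2.2131 = 432.38 ms.

432 ms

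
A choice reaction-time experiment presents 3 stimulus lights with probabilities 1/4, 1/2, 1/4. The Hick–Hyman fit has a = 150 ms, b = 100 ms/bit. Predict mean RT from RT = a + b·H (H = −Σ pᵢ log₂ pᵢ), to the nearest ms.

H = −Σ pᵢ log₂ pᵢ = 0.25·2 + 0.5·1 + 0.25·2 = 1.500 bits.
RT = 150 + 100 × 1.500 = 300.00 ms.

300 ms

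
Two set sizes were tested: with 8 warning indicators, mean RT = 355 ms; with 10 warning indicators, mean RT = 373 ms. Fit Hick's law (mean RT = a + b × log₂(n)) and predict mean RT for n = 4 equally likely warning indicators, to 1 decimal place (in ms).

299.1 ms

Fit slope and intercept:
  b = (373 − 355) / (log₂ 10 − log₂ 8) = 18 / (3.3219 − 3) = 55.913 ms/bit
  a = 355 − 55.913 × 3 = 187.261 ms
Then RT(4) = 187.261 + 55.913 × log₂ 4 = 187.261 + 55.913 × 2 ≈ 299.087 ms.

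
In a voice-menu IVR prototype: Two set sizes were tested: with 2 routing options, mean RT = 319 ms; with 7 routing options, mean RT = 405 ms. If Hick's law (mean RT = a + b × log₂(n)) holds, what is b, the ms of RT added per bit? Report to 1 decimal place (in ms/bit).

47.6 ms/bit

Slope: b = (405 − 319) / (log₂ 7 − log₂ 2) = 86/1.8074 = 47.583 ms/bit.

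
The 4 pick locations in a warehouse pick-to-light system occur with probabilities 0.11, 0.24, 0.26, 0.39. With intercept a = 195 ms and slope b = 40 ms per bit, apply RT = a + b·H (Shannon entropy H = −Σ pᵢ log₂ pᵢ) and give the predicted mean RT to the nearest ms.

Entropy contributions −pᵢ log₂ pᵢ: 0.3503, 0.4941, 0.5053, 0.5298; sum H = 1.8795 bits.
RT = a + bH = 195 + 40·1.8795 = 270.18 ms.

270 ms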